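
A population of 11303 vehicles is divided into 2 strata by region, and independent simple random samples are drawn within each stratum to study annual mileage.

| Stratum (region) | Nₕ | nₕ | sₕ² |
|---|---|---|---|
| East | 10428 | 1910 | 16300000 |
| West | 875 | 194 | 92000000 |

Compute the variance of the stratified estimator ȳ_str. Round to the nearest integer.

8145

Var(ȳ_str) = Σₕ Wₕ²(1 − fₕ)sₕ²/nₕ with Wₕ = Nₕ/N, N = 11303.
East: Wₕ = 0.92258692; term = 0.92258692²·(1 − 0.18316072)·16300000/1910 = 5933.4248.
West: Wₕ = 0.07741308; term = 0.07741308²·(1 − 0.22171429)·92000000/194 = 2211.8405.
Sum = 8145.2653.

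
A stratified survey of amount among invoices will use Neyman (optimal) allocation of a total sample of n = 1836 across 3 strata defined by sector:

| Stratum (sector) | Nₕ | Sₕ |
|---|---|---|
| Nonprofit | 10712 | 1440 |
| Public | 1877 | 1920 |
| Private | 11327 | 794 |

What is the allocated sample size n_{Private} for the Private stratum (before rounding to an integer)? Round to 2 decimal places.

Neyman allocation: nₕ = n·NₕSₕ / Σⱼ NⱼSⱼ.
Σ NⱼSⱼ = 10712·1440 + 1877·1920 + 11327·794 = 2.8022758 × 10^7.
n_{Private} = 1836·11327·794 / (2.8022758 × 10^7) = 589.25.

589.25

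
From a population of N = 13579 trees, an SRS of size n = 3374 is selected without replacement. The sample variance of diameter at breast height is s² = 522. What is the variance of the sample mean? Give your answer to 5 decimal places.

0.11627

Under SRS without replacement, Var(ȳ) = (1 − f)·s²/n with f = n/N = 3374/13579 = 0.24847191.
Var(ȳ) = (1 − 0.24847191)·522/3374 = 0.75152809·0.15471251 = 0.1162708.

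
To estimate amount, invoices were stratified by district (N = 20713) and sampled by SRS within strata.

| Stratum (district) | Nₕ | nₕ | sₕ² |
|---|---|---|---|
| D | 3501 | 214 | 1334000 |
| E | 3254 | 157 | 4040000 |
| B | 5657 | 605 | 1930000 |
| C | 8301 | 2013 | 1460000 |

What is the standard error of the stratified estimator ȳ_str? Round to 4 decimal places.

32.7474

Var(ȳ_str) = Σₕ Wₕ²(1 − fₕ)sₕ²/nₕ with Wₕ = Nₕ/N, N = 20713.
D: Wₕ = 0.16902428; term = 0.16902428²·(1 − 0.06112539)·1334000/214 = 167.20446.
E: Wₕ = 0.15709941; term = 0.15709941²·(1 − 0.04824831)·4040000/157 = 604.44175.
B: Wₕ = 0.27311350; term = 0.27311350²·(1 − 0.10694715)·1930000/605 = 212.50319.
C: Wₕ = 0.40076281; term = 0.40076281²·(1 − 0.24250090)·1460000/2013 = 88.240105.
Sum = 1072.3895.
SE = √(1072.3895) = 32.7474.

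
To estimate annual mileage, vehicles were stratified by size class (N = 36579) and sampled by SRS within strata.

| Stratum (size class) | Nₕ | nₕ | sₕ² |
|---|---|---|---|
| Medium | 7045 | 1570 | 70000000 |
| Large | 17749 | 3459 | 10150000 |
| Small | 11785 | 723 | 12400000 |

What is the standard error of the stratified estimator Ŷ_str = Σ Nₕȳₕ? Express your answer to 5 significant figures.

Var(Ŷ_str) = Σₕ Nₕ²(1 − fₕ)sₕ²/nₕ.
Medium: 7045²·(1 − 1570/7045)·70000000/1570 = 1.7197428 × 10^12.
Large: 17749²·(1 − 3459/17749)·10150000/3459 = 7.4425472 × 10^11.
Small: 11785²·(1 − 723/11785)·12400000/723 = 2.2358704 × 10^12.
Sum = 4.6998679 × 10^12.
SE = √(4.6998679 × 10^12) = 2.1679 × 10^6.

2.1679 × 10^6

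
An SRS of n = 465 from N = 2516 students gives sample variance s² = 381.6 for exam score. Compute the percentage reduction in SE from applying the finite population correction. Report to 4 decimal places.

9.7125

f = n/N = 465/2516 = 0.18481717.
SE_no-fpc = √(s²/n) = 0.90589467; SE_fpc = √((1−f)s²/n) = 0.81790944.
Ratio = √(1−f) = 0.90287476. Reduction = 100·(1 − 0.90287476) = 9.7125%.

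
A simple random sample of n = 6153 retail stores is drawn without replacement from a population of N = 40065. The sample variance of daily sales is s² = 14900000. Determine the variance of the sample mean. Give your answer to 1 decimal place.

2049.7

Under SRS without replacement, Var(ȳ) = (1 − f)·s²/n with f = n/N = 6153/40065 = 0.15357544.
Var(ȳ) = (1 − 0.15357544)·14900000/6153 = 0.84642456·2421.583 = 2049.6873.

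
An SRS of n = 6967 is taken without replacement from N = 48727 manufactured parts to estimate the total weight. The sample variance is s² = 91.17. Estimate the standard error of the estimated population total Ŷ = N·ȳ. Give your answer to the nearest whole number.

5160

Var(Ŷ) = N²·Var(ȳ) = N²·(1 − n/N)·s²/n.
f = 6967/48727 = 0.14298028; Var(ȳ) = 0.85701972·91.17/6967 = 0.01121494.
Var(Ŷ) = 48727² · 0.01121494 = 2.6627862 × 10^7.
SE(Ŷ) = √(2.6627862 × 10^7) = 5160.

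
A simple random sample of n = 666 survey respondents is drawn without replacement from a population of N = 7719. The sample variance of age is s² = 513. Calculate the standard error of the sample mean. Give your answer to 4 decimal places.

0.8389

Under SRS without replacement, Var(ȳ) = (1 − f)·s²/n with f = n/N = 666/7719 = 0.08628061.
Var(ȳ) = (1 − 0.08628061)·513/666 = 0.91371939·0.77027027 = 0.70381088.
SE(ȳ) = √(0.70381088) = 0.8389.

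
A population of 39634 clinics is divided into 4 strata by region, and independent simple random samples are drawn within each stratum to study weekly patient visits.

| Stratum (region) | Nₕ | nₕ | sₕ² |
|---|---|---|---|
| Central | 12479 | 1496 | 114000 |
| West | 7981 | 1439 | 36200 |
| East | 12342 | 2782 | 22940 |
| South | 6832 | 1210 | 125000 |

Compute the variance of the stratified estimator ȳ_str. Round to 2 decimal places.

Var(ȳ_str) = Σₕ Wₕ²(1 − fₕ)sₕ²/nₕ with Wₕ = Nₕ/N, N = 39634.
Central: Wₕ = 0.31485593; term = 0.31485593²·(1 − 0.11988140)·114000/1496 = 6.6487226.
West: Wₕ = 0.20136751; term = 0.20136751²·(1 − 0.18030322)·36200/1439 = 0.83614157.
East: Wₕ = 0.31139930; term = 0.31139930²·(1 − 0.22540917)·22940/2782 = 0.61936108.
South: Wₕ = 0.17237725; term = 0.17237725²·(1 − 0.17710773)·125000/1210 = 2.5259662.
Sum = 10.630191.

10.63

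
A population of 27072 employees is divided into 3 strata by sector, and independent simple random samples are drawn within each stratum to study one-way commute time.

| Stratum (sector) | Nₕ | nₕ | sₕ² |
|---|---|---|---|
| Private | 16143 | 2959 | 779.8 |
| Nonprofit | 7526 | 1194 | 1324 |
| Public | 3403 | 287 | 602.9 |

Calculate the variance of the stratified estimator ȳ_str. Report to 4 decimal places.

Var(ȳ_str) = Σₕ Wₕ²(1 − fₕ)sₕ²/nₕ with Wₕ = Nₕ/N, N = 27072.
Private: Wₕ = 0.59629876; term = 0.59629876²·(1 − 0.18329926)·779.8/2959 = 0.076529526.
Nonprofit: Wₕ = 0.27799941; term = 0.27799941²·(1 − 0.15865001)·1324/1194 = 0.07210213.
Public: Wₕ = 0.12570183; term = 0.12570183²·(1 − 0.08433735)·602.9/287 = 0.030393597.
Sum = 0.17902525.

0.1790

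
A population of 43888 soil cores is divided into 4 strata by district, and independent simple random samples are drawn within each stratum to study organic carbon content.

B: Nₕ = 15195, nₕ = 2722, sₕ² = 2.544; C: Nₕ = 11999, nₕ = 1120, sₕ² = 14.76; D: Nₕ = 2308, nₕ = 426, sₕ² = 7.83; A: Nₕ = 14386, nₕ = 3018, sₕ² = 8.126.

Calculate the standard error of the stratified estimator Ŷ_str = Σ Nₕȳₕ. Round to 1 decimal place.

1554.9

Var(Ŷ_str) = Σₕ Nₕ²(1 − fₕ)sₕ²/nₕ.
B: 15195²·(1 − 2722/15195)·2.544/2722 = 177133.46.
C: 11999²·(1 − 1120/11999)·14.76/1120 = 1.7202928 × 10^6.
D: 2308²·(1 − 426/2308)·7.83/426 = 79837.621.
A: 14386²·(1 − 3018/14386)·8.126/3018 = 440333.48.
Sum = 2.4175974 × 10^6.
SE = √(2.4175974 × 10^6) = 1554.9.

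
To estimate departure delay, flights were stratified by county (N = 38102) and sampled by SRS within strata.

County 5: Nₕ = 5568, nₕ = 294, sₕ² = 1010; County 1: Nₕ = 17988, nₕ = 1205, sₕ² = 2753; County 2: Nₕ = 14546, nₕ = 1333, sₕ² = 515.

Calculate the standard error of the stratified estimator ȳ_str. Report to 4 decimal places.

0.7718

Var(ȳ_str) = Σₕ Wₕ²(1 − fₕ)sₕ²/nₕ with Wₕ = Nₕ/N, N = 38102.
County 5: Wₕ = 0.14613406; term = 0.14613406²·(1 − 0.05280172)·1010/294 = 0.069489286.
County 1: Wₕ = 0.47210120; term = 0.47210120²·(1 − 0.06698910)·2753/1205 = 0.47509022.
County 2: Wₕ = 0.38176474; term = 0.38176474²·(1 − 0.09164031)·515/1333 = 0.051147752.
Sum = 0.59572726.
SE = √(0.59572726) = 0.7718.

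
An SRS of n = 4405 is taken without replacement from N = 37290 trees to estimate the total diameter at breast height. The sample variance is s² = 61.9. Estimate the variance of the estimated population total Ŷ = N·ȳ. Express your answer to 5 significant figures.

Var(Ŷ) = N²·Var(ȳ) = N²·(1 − n/N)·s²/n.
f = 4405/37290 = 0.11812818; Var(ȳ) = 0.88187182·61.9/4405 = 0.012392251.
Var(Ŷ) = 37290² · 0.012392251 = 1.7231972 × 10^7.

1.7232 × 10^7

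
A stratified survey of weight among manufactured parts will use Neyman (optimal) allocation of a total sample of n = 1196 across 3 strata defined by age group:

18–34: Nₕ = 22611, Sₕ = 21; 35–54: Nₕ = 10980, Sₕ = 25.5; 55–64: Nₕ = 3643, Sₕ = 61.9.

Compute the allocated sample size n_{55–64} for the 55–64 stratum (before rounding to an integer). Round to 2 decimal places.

275.11

Neyman allocation: nₕ = n·NₕSₕ / Σⱼ NⱼSⱼ.
Σ NⱼSⱼ = 22611·21 + 10980·25.5 + 3643·61.9 = 980322.7.
n_{55–64} = 1196·3643·61.9 / 980322.7 = 275.11.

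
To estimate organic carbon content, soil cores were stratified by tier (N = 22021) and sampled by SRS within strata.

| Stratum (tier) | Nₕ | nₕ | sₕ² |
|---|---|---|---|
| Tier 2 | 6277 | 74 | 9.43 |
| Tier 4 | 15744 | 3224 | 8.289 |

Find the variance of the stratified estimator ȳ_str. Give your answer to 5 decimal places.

0.01128

Var(ȳ_str) = Σₕ Wₕ²(1 − fₕ)sₕ²/nₕ with Wₕ = Nₕ/N, N = 22021.
Tier 2: Wₕ = 0.28504609; term = 0.28504609²·(1 − 0.01178907)·9.43/74 = 0.010231983.
Tier 4: Wₕ = 0.71495391; term = 0.71495391²·(1 − 0.20477642)·8.289/3224 = 0.001045087.
Sum = 0.01127707.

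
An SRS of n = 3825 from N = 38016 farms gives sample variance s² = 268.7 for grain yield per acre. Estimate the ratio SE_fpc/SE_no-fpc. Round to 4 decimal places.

0.9484

f = n/N = 3825/38016 = 0.10061553.
SE_no-fpc = √(s²/n) = 0.26504408; SE_fpc = √((1−f)s²/n) = 0.2513569.
Ratio = √(1−f) = 0.94835883.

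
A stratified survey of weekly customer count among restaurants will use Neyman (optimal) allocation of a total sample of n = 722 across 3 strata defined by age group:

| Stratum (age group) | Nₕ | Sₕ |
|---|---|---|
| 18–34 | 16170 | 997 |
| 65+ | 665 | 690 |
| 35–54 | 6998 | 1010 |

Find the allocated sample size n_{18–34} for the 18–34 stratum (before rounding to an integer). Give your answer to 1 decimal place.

492.2

Neyman allocation: nₕ = n·NₕSₕ / Σⱼ NⱼSⱼ.
Σ NⱼSⱼ = 16170·997 + 665·690 + 6998·1010 = 2.364832 × 10^7.
n_{18–34} = 722·16170·997 / (2.364832 × 10^7) = 492.2.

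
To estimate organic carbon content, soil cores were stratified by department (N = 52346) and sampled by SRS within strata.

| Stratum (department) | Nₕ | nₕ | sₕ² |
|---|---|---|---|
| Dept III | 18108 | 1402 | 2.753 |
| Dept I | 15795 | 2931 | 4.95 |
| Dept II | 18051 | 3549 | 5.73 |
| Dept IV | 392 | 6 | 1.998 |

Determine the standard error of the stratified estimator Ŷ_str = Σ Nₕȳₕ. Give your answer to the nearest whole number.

Var(Ŷ_str) = Σₕ Nₕ²(1 − fₕ)sₕ²/nₕ.
Dept III: 18108²·(1 − 1402/18108)·2.753/1402 = 594020.13.
Dept I: 15795²·(1 − 2931/15795)·4.95/2931 = 343150.82.
Dept II: 18051²·(1 − 3549/18051)·5.73/3549 = 422647.
Dept IV: 392²·(1 − 6/392)·1.998/6 = 50386.896.
Sum = 1.4102048 × 10^6.
SE = √(1.4102048 × 10^6) = 1188.

1188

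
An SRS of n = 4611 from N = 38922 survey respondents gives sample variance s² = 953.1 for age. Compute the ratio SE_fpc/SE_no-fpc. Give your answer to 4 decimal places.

f = n/N = 4611/38922 = 0.11846770.
SE_no-fpc = √(s²/n) = 0.45464422; SE_fpc = √((1−f)s²/n) = 0.42686524.
Ratio = √(1−f) = 0.93889951.

0.9389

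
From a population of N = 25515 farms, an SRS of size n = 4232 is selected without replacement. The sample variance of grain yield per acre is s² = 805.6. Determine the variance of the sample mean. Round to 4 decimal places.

0.1588

Under SRS without replacement, Var(ȳ) = (1 − f)·s²/n with f = n/N = 4232/25515 = 0.16586322.
Var(ȳ) = (1 − 0.16586322)·805.6/4232 = 0.83413678·0.19035917 = 0.15878558.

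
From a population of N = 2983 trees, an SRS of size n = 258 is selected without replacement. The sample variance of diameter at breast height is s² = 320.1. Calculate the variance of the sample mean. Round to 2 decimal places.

Under SRS without replacement, Var(ȳ) = (1 − f)·s²/n with f = n/N = 258/2983 = 0.08649011.
Var(ȳ) = (1 − 0.08649011)·320.1/258 = 0.91350989·1.2406977 = 1.1333896.

1.13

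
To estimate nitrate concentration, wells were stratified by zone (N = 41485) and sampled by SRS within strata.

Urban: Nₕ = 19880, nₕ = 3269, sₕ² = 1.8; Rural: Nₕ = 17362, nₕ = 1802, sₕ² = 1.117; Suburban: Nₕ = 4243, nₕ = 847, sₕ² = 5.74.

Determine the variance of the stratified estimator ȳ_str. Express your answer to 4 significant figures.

Var(ȳ_str) = Σₕ Wₕ²(1 − fₕ)sₕ²/nₕ with Wₕ = Nₕ/N, N = 41485.
Urban: Wₕ = 0.47920935; term = 0.47920935²·(1 − 0.16443662)·1.8/3269 = 1.0565439 × 10^-4.
Rural: Wₕ = 0.41851272; term = 0.41851272²·(1 − 0.10378989)·1.117/1802 = 9.7302846 × 10^-5.
Suburban: Wₕ = 0.10227793; term = 0.10227793²·(1 − 0.19962291)·5.74/847 = 5.6739696 × 10^-5.
Sum = 2.5969693 × 10^-4.

2.597 × 10^-4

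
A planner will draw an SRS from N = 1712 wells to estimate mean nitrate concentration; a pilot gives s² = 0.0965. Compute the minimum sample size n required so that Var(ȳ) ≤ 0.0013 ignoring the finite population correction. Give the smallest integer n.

Without fpc, n₀ = s²/D = 0.0965/0.0013 = 74.2308.
Rounding up, n = 75.

75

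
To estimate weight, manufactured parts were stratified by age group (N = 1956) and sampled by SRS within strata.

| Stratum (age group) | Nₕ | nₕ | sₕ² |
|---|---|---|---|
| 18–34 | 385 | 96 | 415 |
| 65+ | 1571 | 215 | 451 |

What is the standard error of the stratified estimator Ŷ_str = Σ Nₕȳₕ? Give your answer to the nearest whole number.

2225

Var(Ŷ_str) = Σₕ Nₕ²(1 − fₕ)sₕ²/nₕ.
18–34: 385²·(1 − 96/385)·415/96 = 480989.32.
65+: 1571²·(1 − 215/1571)·451/215 = 4.4686255 × 10^6.
Sum = 4.9496148 × 10^6.
SE = √(4.9496148 × 10^6) = 2225.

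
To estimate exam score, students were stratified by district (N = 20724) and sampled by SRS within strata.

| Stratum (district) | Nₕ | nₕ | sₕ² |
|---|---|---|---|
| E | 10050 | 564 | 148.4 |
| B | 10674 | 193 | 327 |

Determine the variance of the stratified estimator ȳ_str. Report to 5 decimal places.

0.49975

Var(ȳ_str) = Σₕ Wₕ²(1 − fₕ)sₕ²/nₕ with Wₕ = Nₕ/N, N = 20724.
E: Wₕ = 0.48494499; term = 0.48494499²·(1 − 0.05611940)·148.4/564 = 0.058405912.
B: Wₕ = 0.51505501; term = 0.51505501²·(1 − 0.01808132)·327/193 = 0.4413399.
Sum = 0.49974581.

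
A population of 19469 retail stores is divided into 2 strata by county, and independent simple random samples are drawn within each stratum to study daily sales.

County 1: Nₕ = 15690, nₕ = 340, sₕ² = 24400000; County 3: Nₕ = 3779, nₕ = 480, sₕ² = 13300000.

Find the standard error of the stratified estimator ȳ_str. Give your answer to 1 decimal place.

215.7

Var(ȳ_str) = Σₕ Wₕ²(1 − fₕ)sₕ²/nₕ with Wₕ = Nₕ/N, N = 19469.
County 1: Wₕ = 0.80589655; term = 0.80589655²·(1 − 0.02166985)·24400000/340 = 45598.961.
County 3: Wₕ = 0.19410345; term = 0.19410345²·(1 − 0.12701773)·13300000/480 = 911.34396.
Sum = 46510.305.
SE = √(46510.305) = 215.7.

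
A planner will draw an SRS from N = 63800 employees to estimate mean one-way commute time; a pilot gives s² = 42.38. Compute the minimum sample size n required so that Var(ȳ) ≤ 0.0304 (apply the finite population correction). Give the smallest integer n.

1365

Without fpc, n₀ = s²/D = 42.38/0.0304 = 1394.0789.
With fpc, (1 − n/N)·s²/n ≤ D requires n ≥ n₀/(1 + n₀/N) = 1394.0789/(1 + 1394.0789/63800) = 1364.2686.
Rounding up, n = 1365.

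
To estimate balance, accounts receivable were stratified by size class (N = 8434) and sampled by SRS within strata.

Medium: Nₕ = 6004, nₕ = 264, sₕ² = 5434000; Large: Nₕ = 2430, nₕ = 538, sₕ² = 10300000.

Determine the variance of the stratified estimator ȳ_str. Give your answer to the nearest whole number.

Var(ȳ_str) = Σₕ Wₕ²(1 − fₕ)sₕ²/nₕ with Wₕ = Nₕ/N, N = 8434.
Medium: Wₕ = 0.71188048; term = 0.71188048²·(1 − 0.04397069)·5434000/264 = 9972.4321.
Large: Wₕ = 0.28811952; term = 0.28811952²·(1 − 0.22139918)·10300000/538 = 1237.4144.
Sum = 11209.847.

11210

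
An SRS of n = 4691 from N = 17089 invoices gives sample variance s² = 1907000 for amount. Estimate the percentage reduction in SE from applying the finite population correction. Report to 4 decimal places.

f = n/N = 4691/17089 = 0.27450407.
SE_no-fpc = √(s²/n) = 20.162419; SE_fpc = √((1−f)s²/n) = 17.173552.
Ratio = √(1−f) = 0.85176049. Reduction = 100·(1 − 0.85176049) = 14.8240%.

14.8240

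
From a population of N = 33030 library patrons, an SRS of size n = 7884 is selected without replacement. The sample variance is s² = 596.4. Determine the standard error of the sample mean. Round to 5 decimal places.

0.23998

Under SRS without replacement, Var(ȳ) = (1 − f)·s²/n with f = n/N = 7884/33030 = 0.23869210.
Var(ȳ) = (1 − 0.23869210)·596.4/7884 = 0.76130790·0.07564688 = 0.057590567.
SE(ȳ) = √(0.057590567) = 0.23998.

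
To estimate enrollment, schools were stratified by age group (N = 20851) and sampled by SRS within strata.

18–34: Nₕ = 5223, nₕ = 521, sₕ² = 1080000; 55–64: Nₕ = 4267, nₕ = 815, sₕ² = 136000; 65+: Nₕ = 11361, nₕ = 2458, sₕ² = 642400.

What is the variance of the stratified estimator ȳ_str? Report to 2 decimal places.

Var(ȳ_str) = Σₕ Wₕ²(1 − fₕ)sₕ²/nₕ with Wₕ = Nₕ/N, N = 20851.
18–34: Wₕ = 0.25049158; term = 0.25049158²·(1 − 0.09975110)·1080000/521 = 117.09407.
55–64: Wₕ = 0.20464246; term = 0.20464246²·(1 − 0.19100070)·136000/815 = 5.6535463.
65+: Wₕ = 0.54486595; term = 0.54486595²·(1 − 0.21635419)·642400/2458 = 60.802692.
Sum = 183.55031.

183.55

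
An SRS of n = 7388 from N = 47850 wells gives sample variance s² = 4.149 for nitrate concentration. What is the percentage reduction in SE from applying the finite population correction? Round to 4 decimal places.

f = n/N = 7388/47850 = 0.15439916.
SE_no-fpc = √(s²/n) = 0.023697813; SE_fpc = √((1−f)s²/n) = 0.021791693.
Ratio = √(1−f) = 0.91956557. Reduction = 100·(1 − 0.91956557) = 8.0434%.

8.0434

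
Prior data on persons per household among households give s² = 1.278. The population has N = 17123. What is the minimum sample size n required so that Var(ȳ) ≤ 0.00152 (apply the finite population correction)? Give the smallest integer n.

802

Without fpc, n₀ = s²/D = 1.278/0.00152 = 840.7895.
With fpc, (1 − n/N)·s²/n ≤ D requires n ≥ n₀/(1 + n₀/N) = 840.7895/(1 + 840.7895/17123) = 801.4366.
Rounding up, n = 802.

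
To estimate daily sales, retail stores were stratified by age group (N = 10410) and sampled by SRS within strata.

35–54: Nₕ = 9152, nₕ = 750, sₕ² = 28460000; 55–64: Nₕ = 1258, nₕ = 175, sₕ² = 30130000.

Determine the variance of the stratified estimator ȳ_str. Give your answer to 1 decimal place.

Var(ȳ_str) = Σₕ Wₕ²(1 − fₕ)sₕ²/nₕ with Wₕ = Nₕ/N, N = 10410.
35–54: Wₕ = 0.87915466; term = 0.87915466²·(1 − 0.08194930)·28460000/750 = 26925.939.
55–64: Wₕ = 0.12084534; term = 0.12084534²·(1 − 0.13910970)·30130000/175 = 2164.5555.
Sum = 29090.495.

29090.5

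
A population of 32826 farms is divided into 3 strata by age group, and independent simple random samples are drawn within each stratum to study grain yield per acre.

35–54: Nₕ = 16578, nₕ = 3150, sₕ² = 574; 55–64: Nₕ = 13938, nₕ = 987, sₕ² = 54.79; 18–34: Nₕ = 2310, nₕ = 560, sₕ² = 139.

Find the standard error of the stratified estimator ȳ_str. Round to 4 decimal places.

0.2188

Var(ȳ_str) = Σₕ Wₕ²(1 − fₕ)sₕ²/nₕ with Wₕ = Nₕ/N, N = 32826.
35–54: Wₕ = 0.50502650; term = 0.50502650²·(1 − 0.19001086)·574/3150 = 0.037645136.
55–64: Wₕ = 0.42460245; term = 0.42460245²·(1 − 0.07081360)·54.79/987 = 0.0092993369.
18–34: Wₕ = 0.07037105; term = 0.07037105²·(1 − 0.24242424)·139/560 = 9.3119551 × 10^-4.
Sum = 0.047875668.
SE = √(0.047875668) = 0.2188.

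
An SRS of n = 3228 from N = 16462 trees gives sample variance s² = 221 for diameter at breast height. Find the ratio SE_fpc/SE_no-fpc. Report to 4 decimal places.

f = n/N = 3228/16462 = 0.19608796.
SE_no-fpc = √(s²/n) = 0.2616552; SE_fpc = √((1−f)s²/n) = 0.23460304.
Ratio = √(1−f) = 0.89661142.

0.8966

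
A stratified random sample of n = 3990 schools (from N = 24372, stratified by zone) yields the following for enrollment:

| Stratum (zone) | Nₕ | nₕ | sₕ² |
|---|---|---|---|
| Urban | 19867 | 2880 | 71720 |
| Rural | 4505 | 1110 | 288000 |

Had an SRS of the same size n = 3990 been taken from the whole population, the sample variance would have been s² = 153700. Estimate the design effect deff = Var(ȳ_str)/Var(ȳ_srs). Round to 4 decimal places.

Var(ȳ_str) = Σ Wₕ²(1−fₕ)sₕ²/nₕ with Wₕ = Nₕ/24372:
  Urban: (19867/24372)²·(1−2880/19867)·71720/2880 = 14.148631
  Rural: (4505/24372)²·(1−1110/4505)·288000/1110 = 6.6806965
  → Var(ȳ_str) = 20.829328.
Var(ȳ_srs) = (1 − 3990/24372)·153700/3990 = 32.214886.
deff = 20.829328 / 32.214886 = 0.6466.

0.6466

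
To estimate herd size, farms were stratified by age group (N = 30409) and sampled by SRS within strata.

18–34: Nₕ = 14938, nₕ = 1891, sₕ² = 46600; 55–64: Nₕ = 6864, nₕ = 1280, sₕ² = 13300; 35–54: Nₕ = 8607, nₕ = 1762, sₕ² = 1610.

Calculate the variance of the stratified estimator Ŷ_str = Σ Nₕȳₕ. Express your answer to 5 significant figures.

5.2549 × 10^9

Var(Ŷ_str) = Σₕ Nₕ²(1 − fₕ)sₕ²/nₕ.
18–34: 14938²·(1 − 1891/14938)·46600/1891 = 4.8028332 × 10^9.
55–64: 6864²·(1 − 1280/6864)·13300/1280 = 3.9825786 × 10^8.
35–54: 8607²·(1 − 1762/8607)·1610/1762 = 5.3832584 × 10^7.
Sum = 5.2549236 × 10^9.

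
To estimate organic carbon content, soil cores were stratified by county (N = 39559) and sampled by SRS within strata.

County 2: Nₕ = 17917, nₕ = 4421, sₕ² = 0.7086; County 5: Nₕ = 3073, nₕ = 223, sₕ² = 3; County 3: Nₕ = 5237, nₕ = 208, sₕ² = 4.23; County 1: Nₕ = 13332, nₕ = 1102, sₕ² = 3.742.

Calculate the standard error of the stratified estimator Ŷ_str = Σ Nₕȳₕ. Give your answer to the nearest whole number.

1116

Var(Ŷ_str) = Σₕ Nₕ²(1 − fₕ)sₕ²/nₕ.
County 2: 17917²·(1 − 4421/17917)·0.7086/4421 = 38757.075.
County 5: 3073²·(1 − 223/3073)·3/223 = 117821.3.
County 3: 5237²·(1 − 208/5237)·4.23/208 = 535600.83.
County 1: 13332²·(1 − 1102/13332)·3.742/1102 = 553661.02.
Sum = 1.2458402 × 10^6.
SE = √(1.2458402 × 10^6) = 1116.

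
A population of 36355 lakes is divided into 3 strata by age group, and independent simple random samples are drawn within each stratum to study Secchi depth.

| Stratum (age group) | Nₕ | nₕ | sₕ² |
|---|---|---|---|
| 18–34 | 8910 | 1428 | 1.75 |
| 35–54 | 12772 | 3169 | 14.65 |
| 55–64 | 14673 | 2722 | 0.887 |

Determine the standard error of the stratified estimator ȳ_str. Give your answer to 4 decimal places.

Var(ȳ_str) = Σₕ Wₕ²(1 − fₕ)sₕ²/nₕ with Wₕ = Nₕ/N, N = 36355.
18–34: Wₕ = 0.24508321; term = 0.24508321²·(1 − 0.16026936)·1.75/1428 = 6.1812591 × 10^-5.
35–54: Wₕ = 0.35131344; term = 0.35131344²·(1 − 0.24812089)·14.65/3169 = 4.2899569 × 10^-4.
55–64: Wₕ = 0.40360336; term = 0.40360336²·(1 − 0.18551080)·0.887/2722 = 4.3234492 × 10^-5.
Sum = 5.3404277 × 10^-4.
SE = √(5.3404277 × 10^-4) = 0.0231.

0.0231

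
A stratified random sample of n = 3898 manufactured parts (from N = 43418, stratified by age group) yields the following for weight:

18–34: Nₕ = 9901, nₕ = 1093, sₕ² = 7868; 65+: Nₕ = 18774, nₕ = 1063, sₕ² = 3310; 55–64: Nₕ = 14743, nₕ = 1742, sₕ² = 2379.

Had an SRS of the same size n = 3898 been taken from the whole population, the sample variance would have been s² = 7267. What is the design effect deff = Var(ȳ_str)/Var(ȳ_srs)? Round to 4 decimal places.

0.6017

Var(ȳ_str) = Σ Wₕ²(1−fₕ)sₕ²/nₕ with Wₕ = Nₕ/43418:
  18–34: (9901/43418)²·(1−1093/9901)·7868/1093 = 0.3330128
  65+: (18774/43418)²·(1−1063/18774)·3310/1063 = 0.54923094
  55–64: (14743/43418)²·(1−1742/14743)·2379/1742 = 0.13885748
  → Var(ȳ_str) = 1.0211012.
Var(ȳ_srs) = (1 − 3898/43418)·7267/3898 = 1.6969164.
deff = 1.0211012 / 1.6969164 = 0.6017.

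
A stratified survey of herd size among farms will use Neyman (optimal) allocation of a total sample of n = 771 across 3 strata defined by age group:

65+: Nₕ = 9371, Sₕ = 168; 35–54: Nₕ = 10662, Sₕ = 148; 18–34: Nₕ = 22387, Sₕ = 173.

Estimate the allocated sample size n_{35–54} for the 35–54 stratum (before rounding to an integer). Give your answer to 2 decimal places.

Neyman allocation: nₕ = n·NₕSₕ / Σⱼ NⱼSⱼ.
Σ NⱼSⱼ = 9371·168 + 10662·148 + 22387·173 = 7.025255 × 10^6.
n_{35–54} = 771·10662·148 / (7.025255 × 10^6) = 173.18.

173.18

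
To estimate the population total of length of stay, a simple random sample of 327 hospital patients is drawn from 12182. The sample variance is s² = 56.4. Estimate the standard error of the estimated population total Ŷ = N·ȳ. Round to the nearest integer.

4991

Var(Ŷ) = N²·Var(ȳ) = N²·(1 − n/N)·s²/n.
f = 327/12182 = 0.02684288; Var(ȳ) = 0.97315712·56.4/327 = 0.16784728.
Var(Ŷ) = 12182² · 0.16784728 = 2.4908725 × 10^7.
SE(Ŷ) = √(2.4908725 × 10^7) = 4991.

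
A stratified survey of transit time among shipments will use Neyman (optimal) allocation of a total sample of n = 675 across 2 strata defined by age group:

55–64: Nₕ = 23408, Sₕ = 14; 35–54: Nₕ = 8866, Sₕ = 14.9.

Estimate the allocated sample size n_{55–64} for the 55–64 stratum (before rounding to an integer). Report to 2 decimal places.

Neyman allocation: nₕ = n·NₕSₕ / Σⱼ NⱼSⱼ.
Σ NⱼSⱼ = 23408·14 + 8866·14.9 = 459815.4.
n_{55–64} = 675·23408·14 / 459815.4 = 481.07.

481.07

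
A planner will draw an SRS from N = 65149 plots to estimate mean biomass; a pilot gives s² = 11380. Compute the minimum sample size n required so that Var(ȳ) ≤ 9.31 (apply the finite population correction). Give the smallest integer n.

1200

Without fpc, n₀ = s²/D = 11380/9.31 = 1222.3416.
With fpc, (1 − n/N)·s²/n ≤ D requires n ≥ n₀/(1 + n₀/N) = 1222.3416/(1 + 1222.3416/65149) = 1199.8301.
Rounding up, n = 1200.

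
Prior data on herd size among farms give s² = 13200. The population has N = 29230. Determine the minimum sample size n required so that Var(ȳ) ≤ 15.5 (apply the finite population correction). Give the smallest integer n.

828

Without fpc, n₀ = s²/D = 13200/15.5 = 851.6129.
With fpc, (1 − n/N)·s²/n ≤ D requires n ≥ n₀/(1 + n₀/N) = 851.6129/(1 + 851.6129/29230) = 827.5037.
Rounding up, n = 828.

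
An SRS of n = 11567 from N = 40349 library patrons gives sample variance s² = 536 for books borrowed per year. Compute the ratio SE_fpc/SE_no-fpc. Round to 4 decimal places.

f = n/N = 11567/40349 = 0.28667377.
SE_no-fpc = √(s²/n) = 0.21526431; SE_fpc = √((1−f)s²/n) = 0.18180931.
Ratio = √(1−f) = 0.84458642.

0.8446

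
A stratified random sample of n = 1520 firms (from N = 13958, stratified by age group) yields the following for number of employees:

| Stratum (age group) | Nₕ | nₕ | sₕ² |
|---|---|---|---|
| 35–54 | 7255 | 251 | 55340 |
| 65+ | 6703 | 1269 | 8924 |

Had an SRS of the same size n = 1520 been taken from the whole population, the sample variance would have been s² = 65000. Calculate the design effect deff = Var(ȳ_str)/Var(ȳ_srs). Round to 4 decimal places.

Var(ȳ_str) = Σ Wₕ²(1−fₕ)sₕ²/nₕ with Wₕ = Nₕ/13958:
  35–54: (7255/13958)²·(1−251/7255)·55340/251 = 57.504602
  65+: (6703/13958)²·(1−1269/6703)·8924/1269 = 1.3147416
  → Var(ȳ_str) = 58.819344.
Var(ȳ_srs) = (1 − 1520/13958)·65000/1520 = 38.10633.
deff = 58.819344 / 38.10633 = 1.5436.

1.5436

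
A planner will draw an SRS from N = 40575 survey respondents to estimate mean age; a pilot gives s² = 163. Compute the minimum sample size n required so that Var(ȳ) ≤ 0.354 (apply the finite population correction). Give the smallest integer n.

456

Without fpc, n₀ = s²/D = 163/0.354 = 460.4520.
With fpc, (1 − n/N)·s²/n ≤ D requires n ≥ n₀/(1 + n₀/N) = 460.4520/(1 + 460.4520/40575) = 455.2853.
Rounding up, n = 456.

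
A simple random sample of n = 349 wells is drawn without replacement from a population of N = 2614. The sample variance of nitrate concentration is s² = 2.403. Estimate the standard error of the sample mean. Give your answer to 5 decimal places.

Under SRS without replacement, Var(ȳ) = (1 − f)·s²/n with f = n/N = 349/2614 = 0.13351186.
Var(ȳ) = (1 − 0.13351186)·2.403/349 = 0.86648814·0.0068853868 = 0.005966106.
SE(ȳ) = √(0.005966106) = 0.07724.

0.07724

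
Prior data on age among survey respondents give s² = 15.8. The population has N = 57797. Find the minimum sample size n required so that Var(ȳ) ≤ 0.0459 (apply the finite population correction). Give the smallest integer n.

343

Without fpc, n₀ = s²/D = 15.8/0.0459 = 344.2266.
With fpc, (1 − n/N)·s²/n ≤ D requires n ≥ n₀/(1 + n₀/N) = 344.2266/(1 + 344.2266/57797) = 342.1886.
Rounding up, n = 343.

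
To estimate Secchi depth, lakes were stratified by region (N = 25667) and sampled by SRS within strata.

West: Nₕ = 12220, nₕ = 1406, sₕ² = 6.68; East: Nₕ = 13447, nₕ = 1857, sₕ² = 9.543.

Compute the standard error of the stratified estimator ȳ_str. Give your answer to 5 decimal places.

0.04657

Var(ȳ_str) = Σₕ Wₕ²(1 − fₕ)sₕ²/nₕ with Wₕ = Nₕ/N, N = 25667.
West: Wₕ = 0.47609771; term = 0.47609771²·(1 − 0.11505728)·6.68/1406 = 9.5301227 × 10^-4.
East: Wₕ = 0.52390229; term = 0.52390229²·(1 − 0.13809772)·9.543/1857 = 0.0012157146.
Sum = 0.0021687269.
SE = √(0.0021687269) = 0.04657.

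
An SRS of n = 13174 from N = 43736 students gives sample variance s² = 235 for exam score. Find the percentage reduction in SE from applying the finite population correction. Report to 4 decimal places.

16.4067

f = n/N = 13174/43736 = 0.30121639.
SE_no-fpc = √(s²/n) = 0.1335596; SE_fpc = √((1−f)s²/n) = 0.11164685.
Ratio = √(1−f) = 0.83593278. Reduction = 100·(1 − 0.83593278) = 16.4067%.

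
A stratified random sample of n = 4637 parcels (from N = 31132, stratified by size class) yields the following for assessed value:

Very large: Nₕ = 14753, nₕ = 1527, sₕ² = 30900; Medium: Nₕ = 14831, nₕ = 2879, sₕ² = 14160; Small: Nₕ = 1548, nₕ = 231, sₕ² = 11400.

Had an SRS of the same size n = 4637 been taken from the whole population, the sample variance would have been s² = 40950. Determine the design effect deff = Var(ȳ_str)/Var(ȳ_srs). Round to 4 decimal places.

Var(ȳ_str) = Σ Wₕ²(1−fₕ)sₕ²/nₕ with Wₕ = Nₕ/31132:
  Very large: (14753/31132)²·(1−1527/14753)·30900/1527 = 4.0739365
  Medium: (14831/31132)²·(1−2879/14831)·14160/2879 = 0.89953603
  Small: (1548/31132)²·(1−231/1548)·11400/231 = 0.10380913
  → Var(ȳ_str) = 5.0772817.
Var(ȳ_srs) = (1 − 4637/31132)·40950/4637 = 7.515774.
deff = 5.0772817 / 7.515774 = 0.6756.

0.6756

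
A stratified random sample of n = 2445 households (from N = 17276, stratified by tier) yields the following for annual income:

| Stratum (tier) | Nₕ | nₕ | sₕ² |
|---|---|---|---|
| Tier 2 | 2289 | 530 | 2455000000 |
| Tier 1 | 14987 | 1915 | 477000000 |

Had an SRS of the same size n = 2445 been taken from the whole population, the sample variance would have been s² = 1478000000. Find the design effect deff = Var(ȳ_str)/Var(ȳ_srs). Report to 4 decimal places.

0.4355

Var(ȳ_str) = Σ Wₕ²(1−fₕ)sₕ²/nₕ with Wₕ = Nₕ/17276:
  Tier 2: (2289/17276)²·(1−530/2289)·2455000000/530 = 62488.611
  Tier 1: (14987/17276)²·(1−1915/14987)·477000000/1915 = 163500.83
  → Var(ȳ_str) = 225989.44.
Var(ȳ_srs) = (1 − 2445/17276)·1478000000/2445 = 518946.77.
deff = 225989.44 / 518946.77 = 0.4355.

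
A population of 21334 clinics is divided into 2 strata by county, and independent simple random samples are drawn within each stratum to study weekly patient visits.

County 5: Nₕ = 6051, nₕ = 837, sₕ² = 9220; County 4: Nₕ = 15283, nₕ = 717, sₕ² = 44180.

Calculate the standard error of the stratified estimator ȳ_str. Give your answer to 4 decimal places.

Var(ȳ_str) = Σₕ Wₕ²(1 − fₕ)sₕ²/nₕ with Wₕ = Nₕ/N, N = 21334.
County 5: Wₕ = 0.28363176; term = 0.28363176²·(1 − 0.13832424)·9220/837 = 0.76358794.
County 4: Wₕ = 0.71636824; term = 0.71636824²·(1 − 0.04691487)·44180/717 = 30.137755.
Sum = 30.901343.
SE = √(30.901343) = 5.5589.

5.5589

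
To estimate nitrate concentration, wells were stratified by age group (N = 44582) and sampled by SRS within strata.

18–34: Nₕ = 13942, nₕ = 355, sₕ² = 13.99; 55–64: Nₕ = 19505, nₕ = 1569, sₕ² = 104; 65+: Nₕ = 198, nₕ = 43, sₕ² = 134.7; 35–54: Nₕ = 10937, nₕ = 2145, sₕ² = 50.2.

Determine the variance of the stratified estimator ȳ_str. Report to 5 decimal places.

0.01660

Var(ȳ_str) = Σₕ Wₕ²(1 − fₕ)sₕ²/nₕ with Wₕ = Nₕ/N, N = 44582.
18–34: Wₕ = 0.31272711; term = 0.31272711²·(1 − 0.02546263)·13.99/355 = 0.0037559424.
55–64: Wₕ = 0.43750841; term = 0.43750841²·(1 − 0.08044091)·104/1569 = 0.011667098.
65+: Wₕ = 0.00444125; term = 0.00444125²·(1 − 0.21717172)·134.7/43 = 4.8370094 × 10^-5.
35–54: Wₕ = 0.24532322; term = 0.24532322²·(1 − 0.19612325)·50.2/2145 = 0.0011322523.
Sum = 0.016603663.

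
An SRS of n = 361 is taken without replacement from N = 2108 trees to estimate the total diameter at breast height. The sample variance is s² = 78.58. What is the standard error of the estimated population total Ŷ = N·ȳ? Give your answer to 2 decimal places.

Var(Ŷ) = N²·Var(ȳ) = N²·(1 − n/N)·s²/n.
f = 361/2108 = 0.17125237; Var(ȳ) = 0.82874763·78.58/361 = 0.18039609.
Var(Ŷ) = 2108² · 0.18039609 = 801619.61.
SE(Ŷ) = √(801619.61) = 895.33.

895.33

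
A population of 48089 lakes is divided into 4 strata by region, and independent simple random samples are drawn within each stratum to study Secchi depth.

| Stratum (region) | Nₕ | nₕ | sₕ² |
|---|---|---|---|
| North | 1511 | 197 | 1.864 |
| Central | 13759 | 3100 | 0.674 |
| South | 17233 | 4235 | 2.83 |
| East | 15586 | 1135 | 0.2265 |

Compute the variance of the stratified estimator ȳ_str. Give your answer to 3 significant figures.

1.06 × 10^-4

Var(ȳ_str) = Σₕ Wₕ²(1 − fₕ)sₕ²/nₕ with Wₕ = Nₕ/N, N = 48089.
North: Wₕ = 0.03142091; term = 0.03142091²·(1 − 0.13037723)·1.864/197 = 8.1235904 × 10^-6.
Central: Wₕ = 0.28611533; term = 0.28611533²·(1 − 0.22530707)·0.674/3100 = 1.3788278 × 10^-5.
South: Wₕ = 0.35835638; term = 0.35835638²·(1 − 0.24574943)·2.83/4235 = 6.4726027 × 10^-5.
East: Wₕ = 0.32410738; term = 0.32410738²·(1 − 0.07282176)·0.2265/1135 = 1.9436292 × 10^-5.
Sum = 1.0607419 × 10^-4.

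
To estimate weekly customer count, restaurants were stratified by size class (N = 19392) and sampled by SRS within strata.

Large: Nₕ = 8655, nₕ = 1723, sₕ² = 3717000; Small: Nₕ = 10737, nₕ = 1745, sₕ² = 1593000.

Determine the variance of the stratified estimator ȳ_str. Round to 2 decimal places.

Var(ȳ_str) = Σₕ Wₕ²(1 − fₕ)sₕ²/nₕ with Wₕ = Nₕ/N, N = 19392.
Large: Wₕ = 0.44631807; term = 0.44631807²·(1 − 0.19907568)·3717000/1723 = 344.18164.
Small: Wₕ = 0.55368193; term = 0.55368193²·(1 − 0.16252212)·1593000/1745 = 234.37668.
Sum = 578.55832.

578.56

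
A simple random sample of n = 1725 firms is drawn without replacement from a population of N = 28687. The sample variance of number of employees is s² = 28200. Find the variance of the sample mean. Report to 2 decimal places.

Under SRS without replacement, Var(ȳ) = (1 − f)·s²/n with f = n/N = 1725/28687 = 0.06013177.
Var(ȳ) = (1 − 0.06013177)·28200/1725 = 0.93986823·16.347826 = 15.364802.

15.36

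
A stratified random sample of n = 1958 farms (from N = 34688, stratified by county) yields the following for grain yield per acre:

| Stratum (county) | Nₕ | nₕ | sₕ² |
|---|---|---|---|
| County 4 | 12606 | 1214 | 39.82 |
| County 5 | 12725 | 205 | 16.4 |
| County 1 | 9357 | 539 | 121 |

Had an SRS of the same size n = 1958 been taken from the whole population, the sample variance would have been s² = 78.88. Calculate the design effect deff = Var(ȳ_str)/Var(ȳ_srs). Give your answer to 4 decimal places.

0.7866

Var(ȳ_str) = Σ Wₕ²(1−fₕ)sₕ²/nₕ with Wₕ = Nₕ/34688:
  County 4: (12606/34688)²·(1−1214/12606)·39.82/1214 = 0.0039147256
  County 5: (12725/34688)²·(1−205/12725)·16.4/205 = 0.010592381
  County 1: (9357/34688)²·(1−539/9357)·121/539 = 0.015393763
  → Var(ȳ_str) = 0.02990087.
Var(ȳ_srs) = (1 − 1958/34688)·78.88/1958 = 0.038012021.
deff = 0.02990087 / 0.038012021 = 0.7866.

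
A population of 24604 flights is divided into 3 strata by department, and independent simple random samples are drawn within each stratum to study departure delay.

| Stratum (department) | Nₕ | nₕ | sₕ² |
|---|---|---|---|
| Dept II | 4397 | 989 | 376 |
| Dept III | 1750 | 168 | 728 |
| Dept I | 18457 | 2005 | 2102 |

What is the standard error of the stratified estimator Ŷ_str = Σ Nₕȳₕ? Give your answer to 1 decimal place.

Var(Ŷ_str) = Σₕ Nₕ²(1 − fₕ)sₕ²/nₕ.
Dept II: 4397²·(1 − 989/4397)·376/989 = 5.6970182 × 10^6.
Dept III: 1750²·(1 − 168/1750)·728/168 = 1.1996833 × 10^7.
Dept I: 18457²·(1 − 2005/18457)·2102/2005 = 3.1834508 × 10^8.
Sum = 3.3603893 × 10^8.
SE = √(3.3603893 × 10^8) = 18331.4.

18331.4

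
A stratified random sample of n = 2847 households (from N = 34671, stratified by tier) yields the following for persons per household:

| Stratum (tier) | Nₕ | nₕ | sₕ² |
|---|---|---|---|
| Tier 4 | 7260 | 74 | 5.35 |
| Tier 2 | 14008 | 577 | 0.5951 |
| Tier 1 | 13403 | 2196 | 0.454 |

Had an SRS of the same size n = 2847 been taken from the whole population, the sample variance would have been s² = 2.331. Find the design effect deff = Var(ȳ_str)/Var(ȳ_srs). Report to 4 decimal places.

4.4243

Var(ȳ_str) = Σ Wₕ²(1−fₕ)sₕ²/nₕ with Wₕ = Nₕ/34671:
  Tier 4: (7260/34671)²·(1−74/7260)·5.35/74 = 0.0031377126
  Tier 2: (14008/34671)²·(1−577/14008)·0.5951/577 = 1.6142317 × 10^-4
  Tier 1: (13403/34671)²·(1−2196/13403)·0.454/2196 = 2.5833436 × 10^-5
  → Var(ȳ_str) = 0.0033249692.
Var(ȳ_srs) = (1 − 2847/34671)·2.331/2847 = 7.5152461 × 10^-4.
deff = 0.0033249692 / (7.5152461 × 10^-4) = 4.4243.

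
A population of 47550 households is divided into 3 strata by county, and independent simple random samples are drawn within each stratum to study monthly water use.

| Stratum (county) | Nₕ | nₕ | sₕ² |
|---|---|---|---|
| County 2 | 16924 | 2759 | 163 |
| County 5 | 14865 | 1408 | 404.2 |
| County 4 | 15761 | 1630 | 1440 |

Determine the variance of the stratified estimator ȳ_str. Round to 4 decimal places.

0.1187

Var(ȳ_str) = Σₕ Wₕ²(1 − fₕ)sₕ²/nₕ with Wₕ = Nₕ/N, N = 47550.
County 2: Wₕ = 0.35592008; term = 0.35592008²·(1 − 0.16302293)·163/2759 = 0.0062640391.
County 5: Wₕ = 0.31261830; term = 0.31261830²·(1 − 0.09471914)·404.2/1408 = 0.025398366.
County 4: Wₕ = 0.33146162; term = 0.33146162²·(1 − 0.10341983)·1440/1630 = 0.087022291.
Sum = 0.1186847.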